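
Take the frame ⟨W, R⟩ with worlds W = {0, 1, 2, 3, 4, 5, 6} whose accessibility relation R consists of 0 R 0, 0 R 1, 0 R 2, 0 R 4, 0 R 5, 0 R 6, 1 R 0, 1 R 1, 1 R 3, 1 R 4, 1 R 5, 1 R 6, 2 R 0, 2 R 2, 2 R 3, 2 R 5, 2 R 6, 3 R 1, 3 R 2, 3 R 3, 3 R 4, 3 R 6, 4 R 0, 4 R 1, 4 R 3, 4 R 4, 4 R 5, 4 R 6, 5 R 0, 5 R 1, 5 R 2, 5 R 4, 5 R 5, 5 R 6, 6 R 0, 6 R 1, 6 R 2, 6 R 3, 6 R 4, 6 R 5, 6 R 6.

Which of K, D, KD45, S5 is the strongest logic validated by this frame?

Serial (axiom D): yes — every world has a successor (e.g. 0 R 0).
Euclidean (axiom 5): no — 0 R 1 and 0 R 2, but not 1 R 2.
Transitive (axiom 4): no — 0 R 1 and 1 R 3, but not 0 R 3.
Reflexive (axiom T): yes — every world is R-related to itself.
So F validates K, D; KD45 would additionally require R to be Euclidean and transitive. The strongest is D.

D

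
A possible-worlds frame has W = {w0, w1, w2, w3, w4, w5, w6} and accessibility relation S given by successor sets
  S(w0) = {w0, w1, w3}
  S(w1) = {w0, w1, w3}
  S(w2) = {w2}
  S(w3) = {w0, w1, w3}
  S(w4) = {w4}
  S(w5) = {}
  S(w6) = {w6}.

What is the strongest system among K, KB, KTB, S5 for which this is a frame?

KB

Symmetric (axiom B): yes — every pair in S has its reverse in S.
Reflexive (axiom T): no — w5 is not related to itself.
Euclidean (axiom 5): yes — any two successors of a common world are S-related.
So F validates K, KB; KTB would additionally require S to be reflexive. The strongest is KB.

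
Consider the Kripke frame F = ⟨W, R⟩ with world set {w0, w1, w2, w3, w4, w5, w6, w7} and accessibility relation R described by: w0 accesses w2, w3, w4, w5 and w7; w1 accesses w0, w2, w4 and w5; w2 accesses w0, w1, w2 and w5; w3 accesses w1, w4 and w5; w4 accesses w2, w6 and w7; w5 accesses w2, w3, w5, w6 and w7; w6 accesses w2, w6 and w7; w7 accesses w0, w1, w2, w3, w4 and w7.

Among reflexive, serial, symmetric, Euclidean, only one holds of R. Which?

Reflexive: no — w0 is not related to itself.
Serial: yes — every world has a successor (e.g. w0 R w2).
Symmetric: no — w0 R w3 but not w3 R w0.
Euclidean: no — w0 R w2 and w0 R w3, but not w2 R w3.
Only serial holds.

serial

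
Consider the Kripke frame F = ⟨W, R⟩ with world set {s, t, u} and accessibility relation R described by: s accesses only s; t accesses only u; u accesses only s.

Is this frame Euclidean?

No

Euclidean: no — t R u and t R u, but not u R u.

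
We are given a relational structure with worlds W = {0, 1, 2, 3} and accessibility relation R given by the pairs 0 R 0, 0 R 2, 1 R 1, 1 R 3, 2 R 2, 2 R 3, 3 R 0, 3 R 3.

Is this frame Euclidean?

Euclidean: no — 0 R 2 and 0 R 0, but not 2 R 0.

No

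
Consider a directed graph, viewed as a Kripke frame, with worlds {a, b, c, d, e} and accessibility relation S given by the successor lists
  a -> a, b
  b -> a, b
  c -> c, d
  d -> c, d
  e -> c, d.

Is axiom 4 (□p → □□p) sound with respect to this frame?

Yes

Axiom 4 corresponds to the accessibility relation being transitive.
Transitive: yes — every two-step S-path is closed by a direct edge.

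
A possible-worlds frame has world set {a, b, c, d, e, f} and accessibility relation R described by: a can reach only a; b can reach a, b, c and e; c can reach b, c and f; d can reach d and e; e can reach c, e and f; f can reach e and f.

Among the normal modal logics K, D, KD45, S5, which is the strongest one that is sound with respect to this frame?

Serial (axiom D): yes — every world has a successor (e.g. a R a).
Euclidean (axiom 5): no — b R a and b R c, but not a R c.
Transitive (axiom 4): no — b R c and c R f, but not b R f.
Reflexive (axiom T): yes — every world is R-related to itself.
So F validates K, D; KD45 would additionally require R to be Euclidean and transitive. The strongest is D.

D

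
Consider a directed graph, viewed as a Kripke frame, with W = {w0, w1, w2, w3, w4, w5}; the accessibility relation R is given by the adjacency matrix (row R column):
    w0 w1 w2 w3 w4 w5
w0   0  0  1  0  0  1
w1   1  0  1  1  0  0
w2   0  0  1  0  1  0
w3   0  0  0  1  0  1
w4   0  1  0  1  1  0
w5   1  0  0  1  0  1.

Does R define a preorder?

No

Reflexive: no — w0 is not related to itself.
Transitive: no — w0 R w2 and w2 R w4, but not w0 R w4.
So R is not a preorder.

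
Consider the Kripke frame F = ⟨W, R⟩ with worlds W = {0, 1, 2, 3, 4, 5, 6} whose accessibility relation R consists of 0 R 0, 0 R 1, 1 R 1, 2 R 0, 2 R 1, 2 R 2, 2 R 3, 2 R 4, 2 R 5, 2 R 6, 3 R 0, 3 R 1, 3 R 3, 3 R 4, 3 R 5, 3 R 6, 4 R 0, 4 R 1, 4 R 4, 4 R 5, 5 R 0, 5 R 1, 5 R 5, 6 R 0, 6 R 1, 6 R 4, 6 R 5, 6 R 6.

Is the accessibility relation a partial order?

Yes

Reflexive: yes — every world is R-related to itself.
Transitive: yes — every two-step R-path is closed by a direct edge.
Antisymmetric: yes — no distinct pair is related both ways.
So R is a partial order.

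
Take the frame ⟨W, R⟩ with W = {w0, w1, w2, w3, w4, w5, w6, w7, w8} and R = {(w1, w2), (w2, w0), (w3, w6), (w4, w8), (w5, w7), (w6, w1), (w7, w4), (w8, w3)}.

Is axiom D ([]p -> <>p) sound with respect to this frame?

No

The schema D characterises exactly the serial frames.
Serial: no — w0 has no R-successor.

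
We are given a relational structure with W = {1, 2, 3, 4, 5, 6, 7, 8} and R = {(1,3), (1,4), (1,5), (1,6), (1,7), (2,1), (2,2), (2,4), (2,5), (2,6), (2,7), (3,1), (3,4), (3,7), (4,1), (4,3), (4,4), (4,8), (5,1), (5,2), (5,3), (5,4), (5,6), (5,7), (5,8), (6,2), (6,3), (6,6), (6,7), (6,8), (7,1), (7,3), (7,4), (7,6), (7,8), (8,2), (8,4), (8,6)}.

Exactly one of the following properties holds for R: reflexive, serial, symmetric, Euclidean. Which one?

serial

Reflexive: no — 1 is not related to itself.
Serial: yes — every world has a successor (e.g. 1 R 3).
Symmetric: no — 1 R 6 but not 6 R 1.
Euclidean: no — 1 R 3 and 1 R 5, but not 3 R 5.
Only serial holds.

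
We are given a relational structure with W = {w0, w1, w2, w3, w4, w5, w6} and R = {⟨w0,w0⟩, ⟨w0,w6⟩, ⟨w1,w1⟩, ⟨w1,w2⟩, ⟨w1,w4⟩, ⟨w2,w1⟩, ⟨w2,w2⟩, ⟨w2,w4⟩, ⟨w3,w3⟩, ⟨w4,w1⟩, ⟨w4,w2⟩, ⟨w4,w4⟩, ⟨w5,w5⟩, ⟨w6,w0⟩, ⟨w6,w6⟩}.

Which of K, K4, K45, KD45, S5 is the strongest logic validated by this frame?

S5

Transitive (axiom 4): yes — every two-step R-path is closed by a direct edge.
Euclidean (axiom 5): yes — any two successors of a common world are R-related.
Serial (axiom D): yes — every world has a successor (e.g. w0 R w0).
Reflexive (axiom T): yes — every world is R-related to itself.
So F validates K, K4, K45, KD45, S5. The strongest is S5.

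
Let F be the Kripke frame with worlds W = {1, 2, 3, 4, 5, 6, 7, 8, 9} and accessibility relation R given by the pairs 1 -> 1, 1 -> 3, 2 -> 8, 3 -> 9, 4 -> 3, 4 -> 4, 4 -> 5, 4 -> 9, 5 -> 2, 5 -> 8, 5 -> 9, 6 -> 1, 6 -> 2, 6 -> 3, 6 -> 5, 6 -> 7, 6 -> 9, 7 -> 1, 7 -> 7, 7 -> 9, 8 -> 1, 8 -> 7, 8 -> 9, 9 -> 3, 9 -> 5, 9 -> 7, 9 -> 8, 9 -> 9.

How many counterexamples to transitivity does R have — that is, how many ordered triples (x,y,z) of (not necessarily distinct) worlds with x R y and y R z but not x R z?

31

Enumerating: (1,3,9), (2,8,1), (2,8,7), (2,8,9), (3,9,3), (3,9,5), (3,9,7), (3,9,8), (4,5,2), (4,5,8), (4,9,7), (4,9,8), … and 19 more.
Total: 31.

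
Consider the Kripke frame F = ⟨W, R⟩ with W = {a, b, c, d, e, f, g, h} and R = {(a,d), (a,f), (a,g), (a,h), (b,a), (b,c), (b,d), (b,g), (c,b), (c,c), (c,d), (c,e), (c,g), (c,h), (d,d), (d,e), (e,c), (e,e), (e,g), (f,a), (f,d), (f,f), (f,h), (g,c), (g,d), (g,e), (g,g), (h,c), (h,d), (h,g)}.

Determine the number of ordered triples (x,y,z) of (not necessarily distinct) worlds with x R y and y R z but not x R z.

Enumerating: (a,d,e), (a,f,a), (a,g,c), (a,g,e), (a,h,c), (b,a,f), (b,a,h), (b,c,b), (b,c,e), (b,c,h), (b,d,e), (b,g,e), … and 18 more.
Total: 30.

30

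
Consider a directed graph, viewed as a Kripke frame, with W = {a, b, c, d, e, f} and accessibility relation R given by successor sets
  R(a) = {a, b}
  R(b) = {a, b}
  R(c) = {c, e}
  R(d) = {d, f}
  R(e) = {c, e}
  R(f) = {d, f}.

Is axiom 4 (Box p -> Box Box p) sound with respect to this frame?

By correspondence theory, 4 is valid on a frame iff R is transitive.
Transitive: yes — every two-step R-path is closed by a direct edge.

Yes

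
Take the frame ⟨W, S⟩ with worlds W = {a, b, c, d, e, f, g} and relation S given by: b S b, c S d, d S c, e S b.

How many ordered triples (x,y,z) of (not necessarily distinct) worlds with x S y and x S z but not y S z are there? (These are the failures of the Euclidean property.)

Enumerating: (c,d,d), (d,c,c).

2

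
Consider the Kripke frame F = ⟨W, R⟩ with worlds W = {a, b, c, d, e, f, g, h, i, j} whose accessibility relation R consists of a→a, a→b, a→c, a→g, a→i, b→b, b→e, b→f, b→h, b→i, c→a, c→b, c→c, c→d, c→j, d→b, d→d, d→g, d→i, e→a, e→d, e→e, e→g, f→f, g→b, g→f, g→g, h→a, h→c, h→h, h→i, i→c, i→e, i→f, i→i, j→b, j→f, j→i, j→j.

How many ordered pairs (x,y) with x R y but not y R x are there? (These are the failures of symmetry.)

Enumerating: (a,b), (a,g), (a,i), (b,e), (b,f), (b,h), (b,i), (c,b), (c,d), (c,j), (d,b), (d,g), … and 15 more.
Total: 27.

27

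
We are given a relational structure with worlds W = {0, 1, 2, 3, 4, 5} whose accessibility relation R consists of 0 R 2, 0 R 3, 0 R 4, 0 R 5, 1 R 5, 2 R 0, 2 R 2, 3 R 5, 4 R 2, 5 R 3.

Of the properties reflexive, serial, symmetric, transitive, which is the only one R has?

Reflexive: no — 0 is not related to itself.
Serial: yes — every world has a successor (e.g. 0 R 2).
Symmetric: no — 0 R 3 but not 3 R 0.
Transitive: no — 1 R 5 and 5 R 3, but not 1 R 3.
Only serial holds.

serial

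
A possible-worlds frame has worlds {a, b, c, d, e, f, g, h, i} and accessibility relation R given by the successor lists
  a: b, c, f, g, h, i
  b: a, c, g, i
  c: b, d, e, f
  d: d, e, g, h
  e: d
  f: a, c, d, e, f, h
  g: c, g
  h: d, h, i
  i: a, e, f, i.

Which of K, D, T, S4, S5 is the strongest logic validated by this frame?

Serial (axiom D): yes — every world has a successor (e.g. a R b).
Reflexive (axiom T): no — a is not related to itself.
Transitive (axiom 4): no — a R c and c R d, but not a R d.
Euclidean (axiom 5): no — a R b and a R f, but not b R f.
So F validates K, D; T would additionally require R to be reflexive. The strongest is D.

D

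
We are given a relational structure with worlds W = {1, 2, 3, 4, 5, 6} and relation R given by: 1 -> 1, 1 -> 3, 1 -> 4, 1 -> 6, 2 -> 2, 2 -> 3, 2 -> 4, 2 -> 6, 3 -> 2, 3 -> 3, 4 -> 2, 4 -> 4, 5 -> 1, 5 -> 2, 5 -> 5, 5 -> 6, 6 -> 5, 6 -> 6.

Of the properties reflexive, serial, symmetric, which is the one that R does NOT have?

symmetric

Reflexive: yes — every world is R-related to itself.
Serial: yes — every world has a successor (e.g. 1 R 1).
Symmetric: no — 1 R 3 but not 3 R 1.
Only symmetric fails.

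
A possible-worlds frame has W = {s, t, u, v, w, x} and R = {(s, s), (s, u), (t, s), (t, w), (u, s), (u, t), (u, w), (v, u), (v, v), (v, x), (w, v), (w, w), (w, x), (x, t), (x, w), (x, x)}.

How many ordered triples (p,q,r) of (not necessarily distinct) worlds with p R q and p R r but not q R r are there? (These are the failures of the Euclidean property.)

18

Enumerating: (s,u,u), (t,s,w), (t,w,s), (u,s,t), (u,s,w), (u,t,t), (u,w,s), (u,w,t), (v,u,u), (v,u,v), (v,u,x), (v,x,u), (v,x,v), (w,v,w), (w,x,v), (x,t,t), (x,t,x), (x,w,t).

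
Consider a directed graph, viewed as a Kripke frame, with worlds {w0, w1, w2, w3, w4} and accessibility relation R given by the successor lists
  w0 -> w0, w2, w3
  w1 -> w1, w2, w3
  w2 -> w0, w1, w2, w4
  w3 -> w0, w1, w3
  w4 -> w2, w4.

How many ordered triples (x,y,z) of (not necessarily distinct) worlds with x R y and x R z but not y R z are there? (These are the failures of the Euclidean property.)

12

Enumerating: (w0,w2,w3), (w0,w3,w2), (w1,w2,w3), (w1,w3,w2), (w2,w0,w1), (w2,w0,w4), (w2,w1,w0), (w2,w1,w4), (w2,w4,w0), (w2,w4,w1), (w3,w0,w1), (w3,w1,w0).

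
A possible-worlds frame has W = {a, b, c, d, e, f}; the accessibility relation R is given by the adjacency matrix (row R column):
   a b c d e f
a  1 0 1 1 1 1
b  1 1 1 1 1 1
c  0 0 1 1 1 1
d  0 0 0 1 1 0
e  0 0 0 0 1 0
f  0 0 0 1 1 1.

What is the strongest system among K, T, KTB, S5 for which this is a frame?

T

Reflexive (axiom T): yes — every world is R-related to itself.
Symmetric (axiom B): no — a R c but not c R a.
Euclidean (axiom 5): no — a R d and a R c, but not d R c.
So F validates K, T; KTB would additionally require R to be symmetric. The strongest is T.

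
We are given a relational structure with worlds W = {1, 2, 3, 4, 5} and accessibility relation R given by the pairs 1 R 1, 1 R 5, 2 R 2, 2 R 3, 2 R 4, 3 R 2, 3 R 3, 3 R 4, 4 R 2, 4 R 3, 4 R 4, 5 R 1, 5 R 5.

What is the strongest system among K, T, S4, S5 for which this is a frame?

S5

Reflexive (axiom T): yes — every world is R-related to itself.
Transitive (axiom 4): yes — every two-step R-path is closed by a direct edge.
Euclidean (axiom 5): yes — any two successors of a common world are R-related.
So F validates K, T, S4, S5. The strongest is S5.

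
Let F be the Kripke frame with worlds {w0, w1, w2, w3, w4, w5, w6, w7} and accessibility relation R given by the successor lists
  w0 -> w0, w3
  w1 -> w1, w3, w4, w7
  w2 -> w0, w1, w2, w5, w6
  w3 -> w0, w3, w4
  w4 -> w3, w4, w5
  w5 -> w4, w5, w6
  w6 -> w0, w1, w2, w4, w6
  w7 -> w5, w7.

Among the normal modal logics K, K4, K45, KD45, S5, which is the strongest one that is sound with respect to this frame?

Transitive (axiom 4): no — w0 R w3 and w3 R w4, but not w0 R w4.
Euclidean (axiom 5): no — w1 R w3 and w1 R w7, but not w3 R w7.
Serial (axiom D): yes — every world has a successor (e.g. w0 R w0).
Reflexive (axiom T): yes — every world is R-related to itself.
So F validates K; K4 would additionally require R to be transitive. The strongest is K.

K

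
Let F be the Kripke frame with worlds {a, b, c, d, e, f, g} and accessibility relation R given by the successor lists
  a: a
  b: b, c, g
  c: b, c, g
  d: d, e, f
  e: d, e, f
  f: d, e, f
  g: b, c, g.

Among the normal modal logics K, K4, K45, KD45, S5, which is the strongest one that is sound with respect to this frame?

Transitive (axiom 4): yes — every two-step R-path is closed by a direct edge.
Euclidean (axiom 5): yes — any two successors of a common world are R-related.
Serial (axiom D): yes — every world has a successor (e.g. a R a).
Reflexive (axiom T): yes — every world is R-related to itself.
So F validates K, K4, K45, KD45, S5. The strongest is S5.

S5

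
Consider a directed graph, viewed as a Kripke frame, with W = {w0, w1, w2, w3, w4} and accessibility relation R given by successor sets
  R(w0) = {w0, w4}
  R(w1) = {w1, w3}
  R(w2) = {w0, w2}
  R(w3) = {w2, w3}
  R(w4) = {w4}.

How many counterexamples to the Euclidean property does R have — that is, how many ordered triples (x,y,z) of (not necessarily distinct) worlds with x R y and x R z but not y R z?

4

Enumerating: (w0,w4,w0), (w1,w3,w1), (w2,w0,w2), (w3,w2,w3).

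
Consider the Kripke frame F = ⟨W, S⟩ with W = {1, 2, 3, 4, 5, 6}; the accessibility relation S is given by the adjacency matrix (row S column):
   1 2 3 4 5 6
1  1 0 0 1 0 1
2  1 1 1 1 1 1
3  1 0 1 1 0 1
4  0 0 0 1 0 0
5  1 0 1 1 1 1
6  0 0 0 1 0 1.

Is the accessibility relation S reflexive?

Yes

Reflexive: yes — every world is S-related to itself.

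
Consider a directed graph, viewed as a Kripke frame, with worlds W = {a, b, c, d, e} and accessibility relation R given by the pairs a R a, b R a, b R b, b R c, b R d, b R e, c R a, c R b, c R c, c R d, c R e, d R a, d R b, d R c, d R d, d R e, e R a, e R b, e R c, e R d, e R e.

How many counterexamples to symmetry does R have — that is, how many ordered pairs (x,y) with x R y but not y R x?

4

Enumerating: (b,a), (c,a), (d,a), (e,a).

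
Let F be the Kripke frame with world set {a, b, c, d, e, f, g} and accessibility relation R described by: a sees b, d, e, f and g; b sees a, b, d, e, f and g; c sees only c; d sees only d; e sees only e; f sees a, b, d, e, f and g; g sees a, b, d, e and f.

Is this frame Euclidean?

Euclidean: no — a R d and a R b, but not d R b.

No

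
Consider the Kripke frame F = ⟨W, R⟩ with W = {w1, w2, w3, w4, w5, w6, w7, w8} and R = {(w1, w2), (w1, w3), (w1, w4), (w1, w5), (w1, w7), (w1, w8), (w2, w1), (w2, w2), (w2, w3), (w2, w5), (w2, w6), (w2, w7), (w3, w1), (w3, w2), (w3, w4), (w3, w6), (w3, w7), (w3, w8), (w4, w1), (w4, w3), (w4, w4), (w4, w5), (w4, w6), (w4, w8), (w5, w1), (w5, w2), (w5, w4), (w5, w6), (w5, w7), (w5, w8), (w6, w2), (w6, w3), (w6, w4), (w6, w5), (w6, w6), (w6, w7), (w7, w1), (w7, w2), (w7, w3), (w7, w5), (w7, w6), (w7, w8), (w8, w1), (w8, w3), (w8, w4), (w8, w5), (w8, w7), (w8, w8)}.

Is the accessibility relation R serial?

Serial: yes — every world has a successor (e.g. w1 R w2).

Yes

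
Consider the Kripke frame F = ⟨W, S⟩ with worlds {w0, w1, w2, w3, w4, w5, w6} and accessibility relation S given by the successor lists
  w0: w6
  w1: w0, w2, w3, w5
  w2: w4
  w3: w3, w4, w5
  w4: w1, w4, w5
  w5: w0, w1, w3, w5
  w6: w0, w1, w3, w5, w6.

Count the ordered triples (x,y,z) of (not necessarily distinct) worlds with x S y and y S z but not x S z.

23

Enumerating: (w0,w6,w0), (w0,w6,w1), (w0,w6,w3), (w0,w6,w5), (w1,w0,w6), (w1,w2,w4), (w1,w3,w4), (w1,w5,w1), (w2,w4,w1), (w2,w4,w5), (w3,w4,w1), (w3,w5,w0), … and 11 more.
Total: 23.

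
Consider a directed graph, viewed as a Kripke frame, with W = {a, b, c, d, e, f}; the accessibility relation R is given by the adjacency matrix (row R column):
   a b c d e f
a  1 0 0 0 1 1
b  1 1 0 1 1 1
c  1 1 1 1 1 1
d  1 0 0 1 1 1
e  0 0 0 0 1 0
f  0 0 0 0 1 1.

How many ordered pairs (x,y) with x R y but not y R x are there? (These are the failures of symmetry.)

Enumerating: (a,e), (a,f), (b,a), (b,d), (b,e), (b,f), (c,a), (c,b), (c,d), (c,e), (c,f), (d,a), (d,e), (d,f), (f,e).

15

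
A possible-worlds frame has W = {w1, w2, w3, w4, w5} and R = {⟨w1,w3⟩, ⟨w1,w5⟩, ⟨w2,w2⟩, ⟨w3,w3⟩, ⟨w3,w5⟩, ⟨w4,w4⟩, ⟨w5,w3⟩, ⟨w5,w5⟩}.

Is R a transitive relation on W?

Transitive: yes — every two-step R-path is closed by a direct edge.

Yes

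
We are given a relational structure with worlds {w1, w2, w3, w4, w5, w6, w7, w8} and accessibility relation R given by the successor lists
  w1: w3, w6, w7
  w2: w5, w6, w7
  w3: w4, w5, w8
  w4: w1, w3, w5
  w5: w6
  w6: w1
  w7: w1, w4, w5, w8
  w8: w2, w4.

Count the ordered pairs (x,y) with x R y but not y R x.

Enumerating: (w1,w3), (w2,w5), (w2,w6), (w2,w7), (w3,w5), (w3,w8), (w4,w1), (w4,w5), (w5,w6), (w7,w4), (w7,w5), (w7,w8), (w8,w2), (w8,w4).

14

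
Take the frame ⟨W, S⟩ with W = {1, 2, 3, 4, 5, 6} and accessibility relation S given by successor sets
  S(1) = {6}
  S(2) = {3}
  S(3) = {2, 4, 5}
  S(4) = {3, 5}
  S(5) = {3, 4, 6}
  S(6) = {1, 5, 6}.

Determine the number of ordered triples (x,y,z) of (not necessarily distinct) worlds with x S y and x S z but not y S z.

Enumerating: (2,3,3), (3,2,2), (3,2,4), (3,2,5), (3,4,2), (3,4,4), (3,5,2), (3,5,5), (4,3,3), (4,5,5), (5,3,3), (5,3,6), … and 8 more.
Total: 20.

20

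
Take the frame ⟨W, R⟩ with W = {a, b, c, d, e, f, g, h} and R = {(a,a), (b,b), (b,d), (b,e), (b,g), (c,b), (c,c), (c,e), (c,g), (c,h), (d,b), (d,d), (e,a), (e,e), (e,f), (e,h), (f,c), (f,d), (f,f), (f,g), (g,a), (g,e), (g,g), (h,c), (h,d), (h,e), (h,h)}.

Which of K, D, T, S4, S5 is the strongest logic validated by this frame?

T

Serial (axiom D): yes — every world has a successor (e.g. a R a).
Reflexive (axiom T): yes — every world is R-related to itself.
Transitive (axiom 4): no — b R e and e R a, but not b R a.
Euclidean (axiom 5): no — b R d and b R e, but not d R e.
So F validates K, D, T; S4 would additionally require R to be transitive. The strongest is T.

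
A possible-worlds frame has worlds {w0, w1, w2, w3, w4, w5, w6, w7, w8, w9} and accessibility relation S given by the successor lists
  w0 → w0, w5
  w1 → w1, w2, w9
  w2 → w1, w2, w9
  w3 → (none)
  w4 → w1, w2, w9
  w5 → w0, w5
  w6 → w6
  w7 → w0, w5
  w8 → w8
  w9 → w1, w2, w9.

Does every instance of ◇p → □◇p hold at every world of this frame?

The schema 5 characterises exactly the Euclidean frames.
Euclidean: yes — any two successors of a common world are S-related.

Yes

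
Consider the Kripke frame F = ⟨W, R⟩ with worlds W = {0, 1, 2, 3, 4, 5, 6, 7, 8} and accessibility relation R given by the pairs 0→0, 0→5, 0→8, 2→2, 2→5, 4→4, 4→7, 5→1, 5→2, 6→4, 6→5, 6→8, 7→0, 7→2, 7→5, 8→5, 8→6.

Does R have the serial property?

Serial: no — 1 has no R-successor.

No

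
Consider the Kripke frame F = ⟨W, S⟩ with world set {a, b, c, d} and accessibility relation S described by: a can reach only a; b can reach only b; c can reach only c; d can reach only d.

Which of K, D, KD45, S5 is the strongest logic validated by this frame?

S5

Serial (axiom D): yes — every world has a successor (e.g. a S a).
Euclidean (axiom 5): yes — any two successors of a common world are S-related.
Transitive (axiom 4): yes — every two-step S-path is closed by a direct edge.
Reflexive (axiom T): yes — every world is S-related to itself.
So F validates K, D, KD45, S5. The strongest is S5.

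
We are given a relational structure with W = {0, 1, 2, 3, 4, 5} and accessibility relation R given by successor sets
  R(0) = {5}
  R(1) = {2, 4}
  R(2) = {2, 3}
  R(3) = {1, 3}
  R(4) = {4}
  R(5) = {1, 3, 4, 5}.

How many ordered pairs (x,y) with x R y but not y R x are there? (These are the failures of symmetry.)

8

Enumerating: (0,5), (1,2), (1,4), (2,3), (3,1), (5,1), (5,3), (5,4).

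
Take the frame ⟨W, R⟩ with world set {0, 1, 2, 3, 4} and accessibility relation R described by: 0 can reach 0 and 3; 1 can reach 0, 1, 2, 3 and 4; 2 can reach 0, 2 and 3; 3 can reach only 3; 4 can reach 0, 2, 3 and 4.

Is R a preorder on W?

Yes

Reflexive: yes — every world is R-related to itself.
Transitive: yes — every two-step R-path is closed by a direct edge.
So R is a preorder.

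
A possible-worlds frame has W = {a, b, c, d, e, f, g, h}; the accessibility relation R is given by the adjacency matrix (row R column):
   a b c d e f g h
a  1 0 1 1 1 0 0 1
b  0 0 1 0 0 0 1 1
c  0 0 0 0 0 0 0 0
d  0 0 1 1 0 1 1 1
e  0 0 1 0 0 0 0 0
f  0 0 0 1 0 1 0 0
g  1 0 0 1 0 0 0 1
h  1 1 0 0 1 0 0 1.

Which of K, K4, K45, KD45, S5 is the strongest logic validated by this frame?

Transitive (axiom 4): no — a R d and d R f, but not a R f.
Euclidean (axiom 5): no — a R c and a R d, but not c R d.
Serial (axiom D): no — c has no R-successor.
Reflexive (axiom T): no — b is not related to itself.
So F validates K; K4 would additionally require R to be transitive. The strongest is K.

K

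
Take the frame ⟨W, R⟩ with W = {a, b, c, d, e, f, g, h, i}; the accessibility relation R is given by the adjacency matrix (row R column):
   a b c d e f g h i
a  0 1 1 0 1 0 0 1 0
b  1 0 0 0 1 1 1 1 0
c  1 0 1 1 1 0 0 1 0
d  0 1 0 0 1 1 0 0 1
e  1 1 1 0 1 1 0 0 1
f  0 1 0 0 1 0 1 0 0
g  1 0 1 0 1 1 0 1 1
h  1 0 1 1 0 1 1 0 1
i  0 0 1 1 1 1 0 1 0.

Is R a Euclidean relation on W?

No

Euclidean: no — a R b and a R c, but not b R c.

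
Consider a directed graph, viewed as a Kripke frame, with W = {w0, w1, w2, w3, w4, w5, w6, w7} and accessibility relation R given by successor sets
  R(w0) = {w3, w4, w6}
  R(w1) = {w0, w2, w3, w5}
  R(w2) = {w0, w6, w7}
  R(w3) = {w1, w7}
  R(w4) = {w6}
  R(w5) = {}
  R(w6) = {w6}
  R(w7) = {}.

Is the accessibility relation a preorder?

Reflexive: no — w0 is not related to itself.
Transitive: no — w0 R w3 and w3 R w1, but not w0 R w1.
So R is not a preorder.

No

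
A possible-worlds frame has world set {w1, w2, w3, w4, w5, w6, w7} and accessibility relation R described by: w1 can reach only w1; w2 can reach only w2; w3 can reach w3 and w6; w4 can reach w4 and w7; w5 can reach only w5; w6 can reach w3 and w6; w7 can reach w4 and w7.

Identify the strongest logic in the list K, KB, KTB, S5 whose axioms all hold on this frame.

Symmetric (axiom B): yes — every pair in R has its reverse in R.
Reflexive (axiom T): yes — every world is R-related to itself.
Euclidean (axiom 5): yes — any two successors of a common world are R-related.
So F validates K, KB, KTB, S5. The strongest is S5.

S5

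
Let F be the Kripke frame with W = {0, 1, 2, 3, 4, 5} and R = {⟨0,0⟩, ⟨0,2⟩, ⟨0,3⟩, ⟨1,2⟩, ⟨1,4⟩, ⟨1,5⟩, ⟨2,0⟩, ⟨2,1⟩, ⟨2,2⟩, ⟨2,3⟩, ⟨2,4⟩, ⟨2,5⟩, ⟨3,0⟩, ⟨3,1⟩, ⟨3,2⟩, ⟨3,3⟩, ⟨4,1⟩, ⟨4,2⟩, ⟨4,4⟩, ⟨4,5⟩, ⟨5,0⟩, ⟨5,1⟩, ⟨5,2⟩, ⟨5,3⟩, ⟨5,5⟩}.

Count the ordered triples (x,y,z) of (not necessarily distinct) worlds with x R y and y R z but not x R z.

21

Enumerating: (0,2,1), (0,2,4), (0,2,5), (0,3,1), (1,2,0), (1,2,1), (1,2,3), (1,4,1), (1,5,0), (1,5,1), (1,5,3), (3,1,4), … and 9 more.
Total: 21.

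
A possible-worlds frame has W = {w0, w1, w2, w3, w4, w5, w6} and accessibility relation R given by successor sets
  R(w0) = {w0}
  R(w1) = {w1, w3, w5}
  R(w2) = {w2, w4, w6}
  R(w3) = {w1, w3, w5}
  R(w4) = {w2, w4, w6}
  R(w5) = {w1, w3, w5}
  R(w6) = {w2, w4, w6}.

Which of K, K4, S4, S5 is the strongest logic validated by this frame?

Transitive (axiom 4): yes — every two-step R-path is closed by a direct edge.
Reflexive (axiom T): yes — every world is R-related to itself.
Euclidean (axiom 5): yes — any two successors of a common world are R-related.
So F validates K, K4, S4, S5. The strongest is S5.

S5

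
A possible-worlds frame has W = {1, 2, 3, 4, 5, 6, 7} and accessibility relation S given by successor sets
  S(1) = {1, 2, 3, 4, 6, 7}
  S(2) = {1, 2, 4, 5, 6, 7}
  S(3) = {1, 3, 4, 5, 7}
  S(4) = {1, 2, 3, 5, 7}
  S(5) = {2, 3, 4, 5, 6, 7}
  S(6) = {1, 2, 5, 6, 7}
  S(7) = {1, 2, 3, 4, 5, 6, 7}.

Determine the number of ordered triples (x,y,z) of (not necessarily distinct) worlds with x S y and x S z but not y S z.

Enumerating: (1,2,3), (1,3,2), (1,3,6), (1,4,4), (1,4,6), (1,6,3), (1,6,4), (2,1,5), (2,4,4), (2,4,6), (2,5,1), (2,6,4), … and 25 more.
Total: 37.

37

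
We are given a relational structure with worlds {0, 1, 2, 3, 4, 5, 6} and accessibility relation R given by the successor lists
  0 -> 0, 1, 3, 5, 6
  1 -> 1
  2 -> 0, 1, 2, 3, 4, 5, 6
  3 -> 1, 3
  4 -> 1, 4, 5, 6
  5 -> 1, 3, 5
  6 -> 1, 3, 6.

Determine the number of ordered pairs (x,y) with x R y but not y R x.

Enumerating: (0,1), (0,3), (0,5), (0,6), (2,0), (2,1), (2,3), (2,4), (2,5), (2,6), (3,1), (4,1), (4,5), (4,6), (5,1), (5,3), (6,1), (6,3).

18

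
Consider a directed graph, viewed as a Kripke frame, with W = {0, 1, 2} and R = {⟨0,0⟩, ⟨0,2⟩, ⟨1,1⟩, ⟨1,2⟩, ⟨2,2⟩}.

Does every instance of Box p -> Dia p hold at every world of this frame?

Yes

Axiom D corresponds to the accessibility relation being serial.
Serial: yes — every world has a successor (e.g. 0 R 0).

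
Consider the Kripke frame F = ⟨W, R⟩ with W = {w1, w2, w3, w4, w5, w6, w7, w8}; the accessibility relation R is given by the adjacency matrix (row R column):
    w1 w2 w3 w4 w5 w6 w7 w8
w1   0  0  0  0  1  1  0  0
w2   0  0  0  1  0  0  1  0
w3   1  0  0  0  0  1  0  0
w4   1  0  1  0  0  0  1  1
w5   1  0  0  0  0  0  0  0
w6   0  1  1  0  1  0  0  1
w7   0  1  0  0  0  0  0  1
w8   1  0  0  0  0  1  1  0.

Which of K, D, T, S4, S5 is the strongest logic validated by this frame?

Serial (axiom D): yes — every world has a successor (e.g. w1 R w5).
Reflexive (axiom T): no — w1 is not related to itself.
Transitive (axiom 4): no — w1 R w6 and w6 R w2, but not w1 R w2.
Euclidean (axiom 5): no — w1 R w5 and w1 R w6, but not w5 R w6.
So F validates K, D; T would additionally require R to be reflexive. The strongest is D.

D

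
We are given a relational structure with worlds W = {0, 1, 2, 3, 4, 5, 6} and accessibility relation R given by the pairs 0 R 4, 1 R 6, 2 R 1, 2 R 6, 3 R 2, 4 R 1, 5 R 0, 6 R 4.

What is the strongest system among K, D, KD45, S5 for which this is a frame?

Serial (axiom D): yes — every world has a successor (e.g. 0 R 4).
Euclidean (axiom 5): no — 2 R 6 and 2 R 1, but not 6 R 1.
Transitive (axiom 4): no — 0 R 4 and 4 R 1, but not 0 R 1.
Reflexive (axiom T): no — 0 is not related to itself.
So F validates K, D; KD45 would additionally require R to be Euclidean and transitive. The strongest is D.

D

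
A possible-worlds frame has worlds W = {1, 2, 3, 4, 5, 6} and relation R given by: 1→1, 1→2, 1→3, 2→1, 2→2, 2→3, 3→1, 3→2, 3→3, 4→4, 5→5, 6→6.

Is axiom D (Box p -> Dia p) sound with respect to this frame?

By correspondence theory, D is valid on a frame iff R is serial.
Serial: yes — every world has a successor (e.g. 1 R 1).

Yes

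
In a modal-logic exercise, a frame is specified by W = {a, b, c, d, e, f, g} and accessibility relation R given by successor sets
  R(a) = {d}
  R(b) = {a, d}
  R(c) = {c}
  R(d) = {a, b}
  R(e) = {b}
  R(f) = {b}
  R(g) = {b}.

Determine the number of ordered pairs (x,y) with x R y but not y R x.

4

Enumerating: (b,a), (e,b), (f,b), (g,b).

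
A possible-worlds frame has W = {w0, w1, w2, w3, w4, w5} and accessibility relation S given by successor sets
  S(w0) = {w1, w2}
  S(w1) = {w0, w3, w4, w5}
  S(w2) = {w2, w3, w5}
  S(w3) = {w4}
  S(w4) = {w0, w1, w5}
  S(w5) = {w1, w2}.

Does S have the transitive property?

Transitive: no — w0 S w1 and w1 S w3, but not w0 S w3.

No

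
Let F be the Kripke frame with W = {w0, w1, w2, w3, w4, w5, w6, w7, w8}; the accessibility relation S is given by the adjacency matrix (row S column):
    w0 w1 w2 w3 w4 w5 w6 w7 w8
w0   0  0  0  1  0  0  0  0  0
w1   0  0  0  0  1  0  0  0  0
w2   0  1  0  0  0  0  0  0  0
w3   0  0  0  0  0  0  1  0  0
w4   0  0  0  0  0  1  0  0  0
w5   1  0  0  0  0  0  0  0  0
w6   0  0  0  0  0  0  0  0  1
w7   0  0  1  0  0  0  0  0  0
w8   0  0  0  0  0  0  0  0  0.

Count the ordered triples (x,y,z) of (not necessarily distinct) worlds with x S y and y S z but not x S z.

Enumerating: (w0,w3,w6), (w1,w4,w5), (w2,w1,w4), (w3,w6,w8), (w4,w5,w0), (w5,w0,w3), (w7,w2,w1).

7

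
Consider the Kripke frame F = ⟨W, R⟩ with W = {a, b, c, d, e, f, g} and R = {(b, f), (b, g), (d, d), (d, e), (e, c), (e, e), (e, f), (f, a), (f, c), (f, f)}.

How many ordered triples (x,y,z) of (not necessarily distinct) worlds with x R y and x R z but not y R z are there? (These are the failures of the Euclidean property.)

Enumerating: (b,f,g), (b,g,f), (b,g,g), (d,e,d), (e,c,c), (e,c,e), (e,c,f), (e,f,e), (f,a,a), (f,a,c), (f,a,f), (f,c,a), (f,c,c), (f,c,f).

14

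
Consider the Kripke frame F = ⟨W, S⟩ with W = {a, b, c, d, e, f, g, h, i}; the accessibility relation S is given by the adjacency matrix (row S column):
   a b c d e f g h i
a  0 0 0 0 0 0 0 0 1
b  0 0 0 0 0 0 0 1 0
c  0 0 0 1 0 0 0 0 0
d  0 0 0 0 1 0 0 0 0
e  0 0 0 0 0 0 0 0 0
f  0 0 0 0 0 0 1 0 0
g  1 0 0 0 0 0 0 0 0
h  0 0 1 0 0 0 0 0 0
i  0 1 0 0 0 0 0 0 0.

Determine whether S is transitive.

Transitive: no — a S i and i S b, but not a S b.

No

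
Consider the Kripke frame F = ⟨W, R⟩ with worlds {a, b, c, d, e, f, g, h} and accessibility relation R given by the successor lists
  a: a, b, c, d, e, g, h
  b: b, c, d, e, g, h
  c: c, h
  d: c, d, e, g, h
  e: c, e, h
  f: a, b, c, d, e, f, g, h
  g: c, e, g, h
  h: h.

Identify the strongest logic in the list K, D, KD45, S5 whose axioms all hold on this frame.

D

Serial (axiom D): yes — every world has a successor (e.g. a R a).
Euclidean (axiom 5): no — a R c and a R b, but not c R b.
Transitive (axiom 4): yes — every two-step R-path is closed by a direct edge.
Reflexive (axiom T): yes — every world is R-related to itself.
So F validates K, D; KD45 would additionally require R to be Euclidean. The strongest is D.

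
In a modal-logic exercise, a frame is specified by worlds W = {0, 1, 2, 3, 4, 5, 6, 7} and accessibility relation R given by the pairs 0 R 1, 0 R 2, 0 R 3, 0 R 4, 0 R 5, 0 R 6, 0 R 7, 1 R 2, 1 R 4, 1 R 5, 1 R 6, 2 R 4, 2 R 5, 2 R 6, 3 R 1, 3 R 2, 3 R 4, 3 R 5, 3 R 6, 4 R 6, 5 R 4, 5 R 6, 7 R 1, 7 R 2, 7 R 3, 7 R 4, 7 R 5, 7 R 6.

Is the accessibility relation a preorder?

No

Reflexive: no — 0 is not related to itself.
Transitive: yes — every two-step R-path is closed by a direct edge.
So R is not a preorder.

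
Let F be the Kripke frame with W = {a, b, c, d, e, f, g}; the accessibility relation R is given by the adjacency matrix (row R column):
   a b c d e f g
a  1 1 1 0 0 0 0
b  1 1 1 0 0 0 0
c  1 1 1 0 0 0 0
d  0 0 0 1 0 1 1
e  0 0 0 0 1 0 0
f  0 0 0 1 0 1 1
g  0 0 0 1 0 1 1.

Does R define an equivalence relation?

Yes

Reflexive: yes — every world is R-related to itself.
Symmetric: yes — every pair in R has its reverse in R.
Transitive: yes — every two-step R-path is closed by a direct edge.
So R is an equivalence relation.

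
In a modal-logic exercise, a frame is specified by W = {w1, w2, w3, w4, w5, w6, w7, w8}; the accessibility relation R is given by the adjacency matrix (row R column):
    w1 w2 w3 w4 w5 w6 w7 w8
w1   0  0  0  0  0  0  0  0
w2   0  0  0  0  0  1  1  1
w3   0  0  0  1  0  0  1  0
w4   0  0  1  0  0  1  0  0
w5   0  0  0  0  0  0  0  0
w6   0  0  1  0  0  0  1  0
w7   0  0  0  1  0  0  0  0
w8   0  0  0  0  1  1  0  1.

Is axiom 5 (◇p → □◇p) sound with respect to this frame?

No

By correspondence theory, 5 is valid on a frame iff R is Euclidean.
Euclidean: no — w2 R w6 and w2 R w8, but not w6 R w8.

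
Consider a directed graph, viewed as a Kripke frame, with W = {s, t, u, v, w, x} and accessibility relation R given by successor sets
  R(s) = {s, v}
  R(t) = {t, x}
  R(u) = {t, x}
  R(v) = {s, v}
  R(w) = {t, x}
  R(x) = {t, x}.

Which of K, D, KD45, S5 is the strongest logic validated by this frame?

Serial (axiom D): yes — every world has a successor (e.g. s R s).
Euclidean (axiom 5): yes — any two successors of a common world are R-related.
Transitive (axiom 4): yes — every two-step R-path is closed by a direct edge.
Reflexive (axiom T): no — u is not related to itself.
So F validates K, D, KD45; S5 would additionally require R to be reflexive. The strongest is KD45.

KD45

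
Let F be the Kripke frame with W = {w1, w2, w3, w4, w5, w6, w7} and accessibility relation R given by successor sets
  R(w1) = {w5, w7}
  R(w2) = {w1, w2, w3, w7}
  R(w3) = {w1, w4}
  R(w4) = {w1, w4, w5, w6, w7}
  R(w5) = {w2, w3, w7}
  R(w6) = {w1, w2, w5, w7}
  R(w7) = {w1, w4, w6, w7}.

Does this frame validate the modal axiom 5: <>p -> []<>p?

No

Axiom 5 corresponds to the accessibility relation being Euclidean.
Euclidean: no — w1 R w7 and w1 R w5, but not w7 R w5.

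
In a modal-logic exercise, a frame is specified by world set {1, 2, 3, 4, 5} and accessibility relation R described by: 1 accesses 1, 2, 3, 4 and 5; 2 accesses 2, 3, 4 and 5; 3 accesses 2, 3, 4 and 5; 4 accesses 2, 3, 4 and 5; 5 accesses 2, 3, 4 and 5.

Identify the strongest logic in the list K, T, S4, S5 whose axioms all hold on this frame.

Reflexive (axiom T): yes — every world is R-related to itself.
Transitive (axiom 4): yes — every two-step R-path is closed by a direct edge.
Euclidean (axiom 5): no — 1 R 2 and 1 R 1, but not 2 R 1.
So F validates K, T, S4; S5 would additionally require R to be Euclidean. The strongest is S4.

S4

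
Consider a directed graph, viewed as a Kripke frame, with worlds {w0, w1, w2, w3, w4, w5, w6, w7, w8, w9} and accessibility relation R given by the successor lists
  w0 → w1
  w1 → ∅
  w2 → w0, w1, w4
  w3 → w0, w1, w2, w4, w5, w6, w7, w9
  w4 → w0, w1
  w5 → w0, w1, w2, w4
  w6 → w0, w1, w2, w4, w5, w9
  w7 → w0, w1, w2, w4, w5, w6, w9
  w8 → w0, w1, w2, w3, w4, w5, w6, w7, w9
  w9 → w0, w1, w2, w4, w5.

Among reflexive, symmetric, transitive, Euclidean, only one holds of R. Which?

Reflexive: no — w0 is not related to itself.
Symmetric: no — w0 R w1 but not w1 R w0.
Transitive: yes — every two-step R-path is closed by a direct edge.
Euclidean: no — w2 R w0 and w2 R w4, but not w0 R w4.
Only transitive holds.

transitive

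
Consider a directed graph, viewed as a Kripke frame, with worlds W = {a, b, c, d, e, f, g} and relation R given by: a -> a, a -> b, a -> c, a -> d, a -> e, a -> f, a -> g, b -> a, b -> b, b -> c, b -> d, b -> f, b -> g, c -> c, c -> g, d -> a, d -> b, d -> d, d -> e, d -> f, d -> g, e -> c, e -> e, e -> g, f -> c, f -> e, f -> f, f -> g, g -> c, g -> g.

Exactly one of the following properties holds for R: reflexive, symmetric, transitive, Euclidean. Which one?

Reflexive: yes — every world is R-related to itself.
Symmetric: no — a R c but not c R a.
Transitive: no — b R a and a R e, but not b R e.
Euclidean: no — a R b and a R e, but not b R e.
Only reflexive holds.

reflexive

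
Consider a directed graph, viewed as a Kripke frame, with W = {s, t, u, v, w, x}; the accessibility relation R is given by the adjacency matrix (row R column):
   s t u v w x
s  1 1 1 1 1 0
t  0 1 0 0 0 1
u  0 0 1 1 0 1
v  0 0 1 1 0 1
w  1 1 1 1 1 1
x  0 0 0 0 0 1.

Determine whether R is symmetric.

No

Symmetric: no — s R t but not t R s.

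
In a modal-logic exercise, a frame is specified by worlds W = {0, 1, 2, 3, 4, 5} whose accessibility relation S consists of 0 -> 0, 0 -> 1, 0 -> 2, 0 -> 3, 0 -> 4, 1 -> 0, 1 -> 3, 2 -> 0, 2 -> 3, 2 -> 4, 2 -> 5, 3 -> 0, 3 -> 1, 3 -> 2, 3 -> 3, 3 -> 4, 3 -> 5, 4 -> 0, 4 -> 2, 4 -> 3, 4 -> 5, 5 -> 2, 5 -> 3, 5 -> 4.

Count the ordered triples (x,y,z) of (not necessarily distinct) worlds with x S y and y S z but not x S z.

29

Enumerating: (0,2,5), (0,3,5), (0,4,5), (1,0,1), (1,0,2), (1,0,4), (1,3,1), (1,3,2), (1,3,4), (1,3,5), (2,0,1), (2,0,2), … and 17 more.
Total: 29.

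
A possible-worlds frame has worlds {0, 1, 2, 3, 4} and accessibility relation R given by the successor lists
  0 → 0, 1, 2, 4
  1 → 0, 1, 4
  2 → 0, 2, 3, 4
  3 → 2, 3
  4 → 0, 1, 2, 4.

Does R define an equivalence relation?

No

Reflexive: yes — every world is R-related to itself.
Symmetric: yes — every pair in R has its reverse in R.
Transitive: no — 0 R 2 and 2 R 3, but not 0 R 3.
So R is not an equivalence relation.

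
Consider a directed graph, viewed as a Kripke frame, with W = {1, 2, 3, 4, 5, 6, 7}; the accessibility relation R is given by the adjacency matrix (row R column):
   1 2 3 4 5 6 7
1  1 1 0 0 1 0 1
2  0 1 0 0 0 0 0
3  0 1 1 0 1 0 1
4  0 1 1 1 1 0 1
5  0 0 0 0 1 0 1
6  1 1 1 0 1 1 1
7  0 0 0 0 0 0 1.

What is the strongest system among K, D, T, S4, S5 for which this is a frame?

Serial (axiom D): yes — every world has a successor (e.g. 1 R 1).
Reflexive (axiom T): yes — every world is R-related to itself.
Transitive (axiom 4): yes — every two-step R-path is closed by a direct edge.
Euclidean (axiom 5): no — 1 R 2 and 1 R 5, but not 2 R 5.
So F validates K, D, T, S4; S5 would additionally require R to be Euclidean. The strongest is S4.

S4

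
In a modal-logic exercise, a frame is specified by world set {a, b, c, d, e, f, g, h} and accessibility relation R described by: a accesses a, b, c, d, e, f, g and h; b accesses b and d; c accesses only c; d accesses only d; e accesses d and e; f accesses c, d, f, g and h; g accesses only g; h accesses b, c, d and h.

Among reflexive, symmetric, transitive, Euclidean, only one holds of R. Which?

Reflexive: yes — every world is R-related to itself.
Symmetric: no — a R b but not b R a.
Transitive: no — f R h and h R b, but not f R b.
Euclidean: no — a R b and a R c, but not b R c.
Only reflexive holds.

reflexive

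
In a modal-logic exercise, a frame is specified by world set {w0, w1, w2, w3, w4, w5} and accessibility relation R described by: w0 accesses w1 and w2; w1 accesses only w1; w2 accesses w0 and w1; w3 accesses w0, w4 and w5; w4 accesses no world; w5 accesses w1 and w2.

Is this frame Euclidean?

Euclidean: no — w0 R w1 and w0 R w2, but not w1 R w2.

No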